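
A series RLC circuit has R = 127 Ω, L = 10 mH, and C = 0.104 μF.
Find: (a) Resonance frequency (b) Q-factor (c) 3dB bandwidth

Step 1 — Resonance condition Im(Z)=0 gives ω₀ = 1/√(LC).
Step 2 — ω₀ = 1/√(0.01·1.04e-07) = 3.101e+04 rad/s.
Step 3 — f₀ = ω₀/(2π) = 4935 Hz.
Step 4 — Series Q: Q = ω₀L/R = 3.101e+04·0.01/127 = 2.442.
Step 5 — 3dB bandwidth: Δω = ω₀/Q = 1.27e+04 rad/s; BW = Δω/(2π) = 2021 Hz.

(a) f₀ = 4935 Hz  (b) Q = 2.442  (c) BW = 2021 Hz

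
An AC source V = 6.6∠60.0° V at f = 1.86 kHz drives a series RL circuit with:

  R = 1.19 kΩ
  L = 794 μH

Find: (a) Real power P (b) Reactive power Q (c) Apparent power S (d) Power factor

Step 1 — Angular frequency: ω = 2π·f = 2π·1860 = 1.169e+04 rad/s.
Step 2 — Component impedances:
  R: Z = R = 1190 Ω
  L: Z = jωL = j·1.169e+04·0.000794 = 0 + j9.279 Ω
Step 3 — Series combination: Z_total = R + L = 1190 + j9.279 Ω = 1190∠0.4° Ω.
Step 4 — Source phasor: V = 6.6∠60.0° V = 3.3 + j5.716 V.
Step 5 — Current: I = V / Z = 0.00281 + j0.004781 A = 0.005546∠59.6° A.
Step 6 — Complex power: S = V·I* = 0.0366 + j0.0002854 VA.
Step 7 — Real power: P = Re(S) = 0.0366 W.
Step 8 — Reactive power: Q = Im(S) = 0.0002854 VAR.
Step 9 — Apparent power: |S| = 0.0366 VA.
Step 10 — Power factor: PF = P/|S| = 1 (lagging).

(a) P = 0.0366 W  (b) Q = 0.0002854 VAR  (c) S = 0.0366 VA  (d) PF = 1 (lagging)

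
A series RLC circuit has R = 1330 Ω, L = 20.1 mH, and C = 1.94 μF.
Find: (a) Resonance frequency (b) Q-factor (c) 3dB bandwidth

Step 1 — Resonance condition Im(Z)=0 gives ω₀ = 1/√(LC).
Step 2 — ω₀ = 1/√(0.0201·1.94e-06) = 5064 rad/s.
Step 3 — f₀ = ω₀/(2π) = 806 Hz.
Step 4 — Series Q: Q = ω₀L/R = 5064·0.0201/1330 = 0.07653.
Step 5 — 3dB bandwidth: Δω = ω₀/Q = 6.617e+04 rad/s; BW = Δω/(2π) = 1.053e+04 Hz.

(a) f₀ = 806 Hz  (b) Q = 0.07653  (c) BW = 1.053e+04 Hz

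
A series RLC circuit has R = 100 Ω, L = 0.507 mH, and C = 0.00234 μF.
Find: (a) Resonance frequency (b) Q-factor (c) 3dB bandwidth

Step 1 — Resonance: ω₀ = 1/√(LC) = 1/√(0.000507·2.34e-09) = 9.181e+05 rad/s.
Step 2 — f₀ = ω₀/(2π) = 1.461e+05 Hz.
Step 3 — Series Q: Q = ω₀L/R = 9.181e+05·0.000507/100 = 4.655.
Step 4 — Bandwidth: Δω = ω₀/Q = 1.972e+05 rad/s; BW = Δω/(2π) = 3.139e+04 Hz.

(a) f₀ = 1.461e+05 Hz  (b) Q = 4.655  (c) BW = 3.139e+04 Hz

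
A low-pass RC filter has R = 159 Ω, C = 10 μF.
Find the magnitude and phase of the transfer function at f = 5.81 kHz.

Step 1 — Angular frequency: ω = 2π·5810 = 3.651e+04 rad/s.
Step 2 — Transfer function: H(jω) = 1/(1 + jωRC).
Step 3 — Denominator: 1 + jωRC = 1 + j·3.651e+04·159·1e-05 = 1 + j58.04.
Step 4 — H = 0.0002967 - j0.01722.
Step 5 — Magnitude: |H| = 0.01723 (-35.3 dB); phase: φ = -89.0°.

|H| = 0.01723 (-35.3 dB), φ = -89.0°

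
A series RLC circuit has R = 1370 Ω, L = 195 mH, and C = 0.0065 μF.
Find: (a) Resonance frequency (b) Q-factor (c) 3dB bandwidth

Step 1 — Resonance: ω₀ = 1/√(LC) = 1/√(0.195·6.5e-09) = 2.809e+04 rad/s.
Step 2 — f₀ = ω₀/(2π) = 4470 Hz.
Step 3 — Series Q: Q = ω₀L/R = 2.809e+04·0.195/1370 = 3.998.
Step 4 — Bandwidth: Δω = ω₀/Q = 7026 rad/s; BW = Δω/(2π) = 1118 Hz.

(a) f₀ = 4470 Hz  (b) Q = 3.998  (c) BW = 1118 Hz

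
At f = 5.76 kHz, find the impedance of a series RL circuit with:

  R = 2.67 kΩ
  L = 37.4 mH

Step 1 — Angular frequency: ω = 2π·f = 2π·5760 = 3.619e+04 rad/s.
Step 2 — Component impedances:
  R: Z = R = 2670 Ω
  L: Z = jωL = j·3.619e+04·0.0374 = 0 + j1354 Ω
Step 3 — Series combination: Z_total = R + L = 2670 + j1354 Ω = 2993∠26.9° Ω.

Z = 2670 + j1354 Ω = 2993∠26.9° Ω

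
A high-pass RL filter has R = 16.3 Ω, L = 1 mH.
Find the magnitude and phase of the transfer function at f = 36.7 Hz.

Step 1 — Angular frequency: ω = 2π·36.7 = 230.6 rad/s.
Step 2 — Transfer function: H(jω) = jωL/(R + jωL).
Step 3 — Numerator jωL = j·0.2306; denominator R + jωL = 16.3 + j0.2306.
Step 4 — H = 0.0002001 + j0.01414.
Step 5 — Magnitude: |H| = 0.01415 (-37.0 dB); phase: φ = 89.2°.

|H| = 0.01415 (-37.0 dB), φ = 89.2°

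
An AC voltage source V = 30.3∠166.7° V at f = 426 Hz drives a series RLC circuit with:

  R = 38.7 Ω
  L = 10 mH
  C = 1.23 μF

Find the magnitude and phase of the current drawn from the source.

Step 1 — Angular frequency: ω = 2π·f = 2π·426 = 2677 rad/s.
Step 2 — Component impedances:
  R: Z = R = 38.7 Ω
  L: Z = jωL = j·2677·0.01 = 0 + j26.77 Ω
  C: Z = 1/(jωC) = -j/(ω·C) = 0 - j303.7 Ω
Step 3 — Series combination: Z_total = R + L + C = 38.7 - j277 Ω = 279.7∠-82.0° Ω.
Step 4 — Source phasor: V = 30.3∠166.7° V = -29.49 + j6.971 V.
Step 5 — Ohm's law: I = V / Z_total = (-29.49 + j6.971) / (38.7 - j277) = -0.03927 - j0.101 A.
Step 6 — Convert to polar: |I| = 0.1083 A, ∠I = -111.3°.

I = 0.1083∠-111.3° A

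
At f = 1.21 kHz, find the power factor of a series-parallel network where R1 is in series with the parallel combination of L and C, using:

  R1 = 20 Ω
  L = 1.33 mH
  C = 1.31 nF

Step 1 — Angular frequency: ω = 2π·f = 2π·1210 = 7603 rad/s.
Step 2 — Component impedances:
  R1: Z = R = 20 Ω
  L: Z = jωL = j·7603·0.00133 = 0 + j10.11 Ω
  C: Z = 1/(jωC) = -j/(ω·C) = 0 - j1.004e+05 Ω
Step 3 — Parallel branch: L || C = 1/(1/L + 1/C) = 0 + j10.11 Ω.
Step 4 — Series with R1: Z_total = R1 + (L || C) = 20 + j10.11 Ω = 22.41∠26.8° Ω.
Step 5 — Power factor: PF = cos(φ) = Re(Z)/|Z| = 20/22.411 = 0.8924.
Step 6 — Type: Im(Z) = 10.11 ⇒ lagging (phase φ = 26.8°).

PF = 0.8924 (lagging, φ = 26.8°)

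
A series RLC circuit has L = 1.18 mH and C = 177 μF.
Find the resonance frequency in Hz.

Step 1 — Resonance condition Im(Z)=0 gives ω₀ = 1/√(LC).
Step 2 — ω₀ = 1/√(0.00118·0.000177) = 2188 rad/s.
Step 3 — f₀ = ω₀/(2π) = 348.3 Hz.

f₀ = 348.3 Hz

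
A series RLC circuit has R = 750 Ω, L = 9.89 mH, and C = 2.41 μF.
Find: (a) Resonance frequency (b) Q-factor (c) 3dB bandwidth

Step 1 — Resonance: ω₀ = 1/√(LC) = 1/√(0.00989·2.41e-06) = 6477 rad/s.
Step 2 — f₀ = ω₀/(2π) = 1031 Hz.
Step 3 — Series Q: Q = ω₀L/R = 6477·0.00989/750 = 0.08541.
Step 4 — Bandwidth: Δω = ω₀/Q = 7.583e+04 rad/s; BW = Δω/(2π) = 1.207e+04 Hz.

(a) f₀ = 1031 Hz  (b) Q = 0.08541  (c) BW = 1.207e+04 Hz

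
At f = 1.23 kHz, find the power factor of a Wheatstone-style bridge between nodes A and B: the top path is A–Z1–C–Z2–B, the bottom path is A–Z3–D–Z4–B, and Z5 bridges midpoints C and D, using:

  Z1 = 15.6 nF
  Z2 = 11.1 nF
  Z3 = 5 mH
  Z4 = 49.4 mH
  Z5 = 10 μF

Step 1 — Angular frequency: ω = 2π·f = 2π·1230 = 7728 rad/s.
Step 2 — Component impedances:
  Z1: Z = 1/(jωC) = -j/(ω·C) = 0 - j8295 Ω
  Z2: Z = 1/(jωC) = -j/(ω·C) = 0 - j1.166e+04 Ω
  Z3: Z = jωL = j·7728·0.005 = 0 + j38.64 Ω
  Z4: Z = jωL = j·7728·0.0494 = 0 + j381.8 Ω
  Z5: Z = 1/(jωC) = -j/(ω·C) = 0 - j12.94 Ω
Step 3 — Bridge requires nodal analysis (the Z5 bridge couples midpoints C and D, so the two paths cannot be reduced to a simple series/parallel combination). Setting node B to ground and injecting 1 A at node A, the 3-node admittance system at A, C, D solves to V_A = Z_AB = 0 + j433.5 Ω = 433.5∠90.0° Ω.
Step 4 — Power factor: PF = cos(φ) = Re(Z)/|Z| = 0/433.5 = 0.
Step 5 — Type: Im(Z) = 433.5 ⇒ lagging (phase φ = 90.0°).

PF = 0 (lagging, φ = 90.0°)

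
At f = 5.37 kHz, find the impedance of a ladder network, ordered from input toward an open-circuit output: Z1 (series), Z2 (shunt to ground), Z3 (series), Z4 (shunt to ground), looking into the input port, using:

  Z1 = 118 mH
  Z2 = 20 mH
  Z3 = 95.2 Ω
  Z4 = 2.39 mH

Step 1 — Angular frequency: ω = 2π·f = 2π·5370 = 3.374e+04 rad/s.
Step 2 — Component impedances:
  Z1: Z = jωL = j·3.374e+04·0.118 = 0 + j3981 Ω
  Z2: Z = jωL = j·3.374e+04·0.02 = 0 + j674.8 Ω
  Z3: Z = R = 95.2 Ω
  Z4: Z = jωL = j·3.374e+04·0.00239 = 0 + j80.64 Ω
Step 3 — Ladder network (open output): work backward from the far end, alternating series and parallel combinations. Z_in = 74.77 + j4063 Ω = 4064∠88.9° Ω.

Z = 74.77 + j4063 Ω = 4064∠88.9° Ω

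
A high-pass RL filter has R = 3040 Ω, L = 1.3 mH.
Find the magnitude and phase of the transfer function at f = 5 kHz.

Step 1 — Angular frequency: ω = 2π·5000 = 3.142e+04 rad/s.
Step 2 — Transfer function: H(jω) = jωL/(R + jωL).
Step 3 — Numerator jωL = j·40.84; denominator R + jωL = 3040 + j40.84.
Step 4 — H = 0.0001805 + j0.01343.
Step 5 — Magnitude: |H| = 0.01343 (-37.4 dB); phase: φ = 89.2°.

|H| = 0.01343 (-37.4 dB), φ = 89.2°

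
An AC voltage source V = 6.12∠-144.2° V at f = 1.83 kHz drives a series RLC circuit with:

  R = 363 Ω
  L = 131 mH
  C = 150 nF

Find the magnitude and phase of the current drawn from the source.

Step 1 — Angular frequency: ω = 2π·f = 2π·1830 = 1.15e+04 rad/s.
Step 2 — Component impedances:
  R: Z = R = 363 Ω
  L: Z = jωL = j·1.15e+04·0.131 = 0 + j1506 Ω
  C: Z = 1/(jωC) = -j/(ω·C) = 0 - j579.8 Ω
Step 3 — Series combination: Z_total = R + L + C = 363 + j926.5 Ω = 995∠68.6° Ω.
Step 4 — Source phasor: V = 6.12∠-144.2° V = -4.964 - j3.58 V.
Step 5 — Ohm's law: I = V / Z_total = (-4.964 - j3.58) / (363 + j926.5) = -0.00517 + j0.003332 A.
Step 6 — Convert to polar: |I| = 0.00615 A, ∠I = 147.2°.

I = 0.00615∠147.2° A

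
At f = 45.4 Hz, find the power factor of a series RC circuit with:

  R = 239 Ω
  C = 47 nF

Step 1 — Angular frequency: ω = 2π·f = 2π·45.4 = 285.3 rad/s.
Step 2 — Component impedances:
  R: Z = R = 239 Ω
  C: Z = 1/(jωC) = -j/(ω·C) = 0 - j7.459e+04 Ω
Step 3 — Series combination: Z_total = R + C = 239 - j7.459e+04 Ω = 7.459e+04∠-89.8° Ω.
Step 4 — Power factor: PF = cos(φ) = Re(Z)/|Z| = 239/7.459e+04 = 0.003204.
Step 5 — Type: Im(Z) = -7.459e+04 ⇒ leading (phase φ = -89.8°).

PF = 0.003204 (leading, φ = -89.8°)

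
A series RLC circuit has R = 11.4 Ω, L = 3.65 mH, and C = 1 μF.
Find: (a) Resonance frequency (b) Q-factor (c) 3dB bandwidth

Step 1 — Resonance condition Im(Z)=0 gives ω₀ = 1/√(LC).
Step 2 — ω₀ = 1/√(0.00365·1e-06) = 1.655e+04 rad/s.
Step 3 — f₀ = ω₀/(2π) = 2634 Hz.
Step 4 — Series Q: Q = ω₀L/R = 1.655e+04·0.00365/11.4 = 5.3.
Step 5 — 3dB bandwidth: Δω = ω₀/Q = 3123 rad/s; BW = Δω/(2π) = 497.1 Hz.

(a) f₀ = 2634 Hz  (b) Q = 5.3  (c) BW = 497.1 Hz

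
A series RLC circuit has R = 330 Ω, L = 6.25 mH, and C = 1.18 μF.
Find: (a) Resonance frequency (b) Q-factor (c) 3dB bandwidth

Step 1 — Resonance condition Im(Z)=0 gives ω₀ = 1/√(LC).
Step 2 — ω₀ = 1/√(0.00625·1.18e-06) = 1.164e+04 rad/s.
Step 3 — f₀ = ω₀/(2π) = 1853 Hz.
Step 4 — Series Q: Q = ω₀L/R = 1.164e+04·0.00625/330 = 0.2205.
Step 5 — 3dB bandwidth: Δω = ω₀/Q = 5.28e+04 rad/s; BW = Δω/(2π) = 8403 Hz.

(a) f₀ = 1853 Hz  (b) Q = 0.2205  (c) BW = 8403 Hz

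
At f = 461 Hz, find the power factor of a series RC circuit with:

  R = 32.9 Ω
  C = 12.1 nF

Step 1 — Angular frequency: ω = 2π·f = 2π·461 = 2897 rad/s.
Step 2 — Component impedances:
  R: Z = R = 32.9 Ω
  C: Z = 1/(jωC) = -j/(ω·C) = 0 - j2.853e+04 Ω
Step 3 — Series combination: Z_total = R + C = 32.9 - j2.853e+04 Ω = 2.853e+04∠-89.9° Ω.
Step 4 — Power factor: PF = cos(φ) = Re(Z)/|Z| = 32.9/2.853e+04 = 0.001153.
Step 5 — Type: Im(Z) = -2.853e+04 ⇒ leading (phase φ = -89.9°).

PF = 0.001153 (leading, φ = -89.9°)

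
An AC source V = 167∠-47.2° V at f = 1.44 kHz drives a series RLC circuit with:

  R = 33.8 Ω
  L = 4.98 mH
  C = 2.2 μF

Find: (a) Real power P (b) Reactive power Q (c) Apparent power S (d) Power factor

Step 1 — Angular frequency: ω = 2π·f = 2π·1440 = 9048 rad/s.
Step 2 — Component impedances:
  R: Z = R = 33.8 Ω
  L: Z = jωL = j·9048·0.00498 = 0 + j45.06 Ω
  C: Z = 1/(jωC) = -j/(ω·C) = 0 - j50.24 Ω
Step 3 — Series combination: Z_total = R + L + C = 33.8 - j5.18 Ω = 34.19∠-8.7° Ω.
Step 4 — Source phasor: V = 167∠-47.2° V = 113.5 - j122.5 V.
Step 5 — Current: I = V / Z = 3.823 - j3.039 A = 4.884∠-38.5° A.
Step 6 — Complex power: S = V·I* = 806.2 - j123.6 VA.
Step 7 — Real power: P = Re(S) = 806.2 W.
Step 8 — Reactive power: Q = Im(S) = -123.6 VAR.
Step 9 — Apparent power: |S| = 815.6 VA.
Step 10 — Power factor: PF = P/|S| = 0.9885 (leading).

(a) P = 806.2 W  (b) Q = -123.6 VAR  (c) S = 815.6 VA  (d) PF = 0.9885 (leading)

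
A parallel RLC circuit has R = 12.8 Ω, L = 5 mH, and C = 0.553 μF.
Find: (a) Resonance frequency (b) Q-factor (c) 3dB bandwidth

Step 1 — Resonance: ω₀ = 1/√(LC) = 1/√(0.005·5.53e-07) = 1.902e+04 rad/s.
Step 2 — f₀ = ω₀/(2π) = 3027 Hz.
Step 3 — Parallel Q: Q = R/(ω₀L) = 12.8/(1.902e+04·0.005) = 0.1346.
Step 4 — Bandwidth: Δω = ω₀/Q = 1.413e+05 rad/s; BW = Δω/(2π) = 2.248e+04 Hz.

(a) f₀ = 3027 Hz  (b) Q = 0.1346  (c) BW = 2.248e+04 Hz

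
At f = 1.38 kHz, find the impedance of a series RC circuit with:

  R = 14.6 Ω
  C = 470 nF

Step 1 — Angular frequency: ω = 2π·f = 2π·1380 = 8671 rad/s.
Step 2 — Component impedances:
  R: Z = R = 14.6 Ω
  C: Z = 1/(jωC) = -j/(ω·C) = 0 - j245.4 Ω
Step 3 — Series combination: Z_total = R + C = 14.6 - j245.4 Ω = 245.8∠-86.6° Ω.

Z = 14.6 - j245.4 Ω = 245.8∠-86.6° Ω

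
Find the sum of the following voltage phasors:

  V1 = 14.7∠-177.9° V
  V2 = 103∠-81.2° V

Step 1 — Convert each phasor to rectangular form:
  V1 = 14.7·(cos(-177.9°) + j·sin(-177.9°)) = -14.69 - j0.5387 V
  V2 = 103·(cos(-81.2°) + j·sin(-81.2°)) = 15.76 - j101.8 V
Step 2 — Sum components: V_total = 1.067 - j102.3 V.
Step 3 — Convert to polar: |V_total| = 102.3 V, ∠V_total = -89.4°.

V_total = 102.3∠-89.4° V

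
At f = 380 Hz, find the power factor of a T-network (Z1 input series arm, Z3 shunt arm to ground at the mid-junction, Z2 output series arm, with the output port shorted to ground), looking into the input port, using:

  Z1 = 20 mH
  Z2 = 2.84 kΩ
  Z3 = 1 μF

Step 1 — Angular frequency: ω = 2π·f = 2π·380 = 2388 rad/s.
Step 2 — Component impedances:
  Z1: Z = jωL = j·2388·0.02 = 0 + j47.75 Ω
  Z2: Z = R = 2840 Ω
  Z3: Z = 1/(jωC) = -j/(ω·C) = 0 - j418.8 Ω
Step 3 — With the output port shorted to ground, the output series arm Z2 runs from the junction to ground; the shunt arm Z3 also runs from the junction to ground. They appear in parallel: Z3 || Z2 = 60.45 - j409.9 Ω.
Step 4 — Series with input arm Z1: Z_in = Z1 + (Z3 || Z2) = 60.45 - j362.2 Ω = 367.2∠-80.5° Ω.
Step 5 — Power factor: PF = cos(φ) = Re(Z)/|Z| = 60.45/367.2 = 0.1646.
Step 6 — Type: Im(Z) = -362.2 ⇒ leading (phase φ = -80.5°).

PF = 0.1646 (leading, φ = -80.5°)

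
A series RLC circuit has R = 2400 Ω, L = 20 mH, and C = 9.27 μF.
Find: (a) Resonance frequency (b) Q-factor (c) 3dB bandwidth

Step 1 — Resonance: ω₀ = 1/√(LC) = 1/√(0.02·9.27e-06) = 2322 rad/s.
Step 2 — f₀ = ω₀/(2π) = 369.6 Hz.
Step 3 — Series Q: Q = ω₀L/R = 2322·0.02/2400 = 0.01935.
Step 4 — Bandwidth: Δω = ω₀/Q = 1.2e+05 rad/s; BW = Δω/(2π) = 1.91e+04 Hz.

(a) f₀ = 369.6 Hz  (b) Q = 0.01935  (c) BW = 1.91e+04 Hz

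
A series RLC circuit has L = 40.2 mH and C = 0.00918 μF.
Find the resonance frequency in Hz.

Step 1 — Resonance condition Im(Z)=0 gives ω₀ = 1/√(LC).
Step 2 — ω₀ = 1/√(0.0402·9.18e-09) = 5.206e+04 rad/s.
Step 3 — f₀ = ω₀/(2π) = 8285 Hz.

f₀ = 8285 Hz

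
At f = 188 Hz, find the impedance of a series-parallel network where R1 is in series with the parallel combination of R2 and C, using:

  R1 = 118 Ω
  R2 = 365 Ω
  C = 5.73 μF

Step 1 — Angular frequency: ω = 2π·f = 2π·188 = 1181 rad/s.
Step 2 — Component impedances:
  R1: Z = R = 118 Ω
  R2: Z = R = 365 Ω
  C: Z = 1/(jωC) = -j/(ω·C) = 0 - j147.7 Ω
Step 3 — Parallel branch: R2 || C = 1/(1/R2 + 1/C) = 51.38 - j126.9 Ω.
Step 4 — Series with R1: Z_total = R1 + (R2 || C) = 169.4 - j126.9 Ω = 211.7∠-36.8° Ω.

Z = 169.4 - j126.9 Ω = 211.7∠-36.8° Ω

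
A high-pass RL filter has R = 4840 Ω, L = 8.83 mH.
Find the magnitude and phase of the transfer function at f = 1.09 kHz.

Step 1 — Angular frequency: ω = 2π·1090 = 6849 rad/s.
Step 2 — Transfer function: H(jω) = jωL/(R + jωL).
Step 3 — Numerator jωL = j·60.47; denominator R + jωL = 4840 + j60.47.
Step 4 — H = 0.0001561 + j0.01249.
Step 5 — Magnitude: |H| = 0.01249 (-38.1 dB); phase: φ = 89.3°.

|H| = 0.01249 (-38.1 dB), φ = 89.3°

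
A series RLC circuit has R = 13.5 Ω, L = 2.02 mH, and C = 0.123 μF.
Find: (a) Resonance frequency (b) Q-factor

Step 1 — Resonance condition Im(Z)=0 gives ω₀ = 1/√(LC).
Step 2 — ω₀ = 1/√(0.00202·1.23e-07) = 6.344e+04 rad/s.
Step 3 — f₀ = ω₀/(2π) = 1.01e+04 Hz.
Step 4 — Series Q: Q = ω₀L/R = 6.344e+04·0.00202/13.5 = 9.493.

(a) f₀ = 1.01e+04 Hz  (b) Q = 9.493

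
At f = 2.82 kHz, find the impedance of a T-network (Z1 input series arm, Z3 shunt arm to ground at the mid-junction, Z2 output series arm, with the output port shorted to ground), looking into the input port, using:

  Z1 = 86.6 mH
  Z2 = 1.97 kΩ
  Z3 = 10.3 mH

Step 1 — Angular frequency: ω = 2π·f = 2π·2820 = 1.772e+04 rad/s.
Step 2 — Component impedances:
  Z1: Z = jωL = j·1.772e+04·0.0866 = 0 + j1534 Ω
  Z2: Z = R = 1970 Ω
  Z3: Z = jωL = j·1.772e+04·0.0103 = 0 + j182.5 Ω
Step 3 — With the output port shorted to ground, the output series arm Z2 runs from the junction to ground; the shunt arm Z3 also runs from the junction to ground. They appear in parallel: Z3 || Z2 = 16.76 + j180.9 Ω.
Step 4 — Series with input arm Z1: Z_in = Z1 + (Z3 || Z2) = 16.76 + j1715 Ω = 1715∠89.4° Ω.

Z = 16.76 + j1715 Ω = 1715∠89.4° Ω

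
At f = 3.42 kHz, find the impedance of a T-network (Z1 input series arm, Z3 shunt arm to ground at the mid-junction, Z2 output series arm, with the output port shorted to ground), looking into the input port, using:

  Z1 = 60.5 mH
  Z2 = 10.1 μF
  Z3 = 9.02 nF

Step 1 — Angular frequency: ω = 2π·f = 2π·3420 = 2.149e+04 rad/s.
Step 2 — Component impedances:
  Z1: Z = jωL = j·2.149e+04·0.0605 = 0 + j1300 Ω
  Z2: Z = 1/(jωC) = -j/(ω·C) = 0 - j4.608 Ω
  Z3: Z = 1/(jωC) = -j/(ω·C) = 0 - j5159 Ω
Step 3 — With the output port shorted to ground, the output series arm Z2 runs from the junction to ground; the shunt arm Z3 also runs from the junction to ground. They appear in parallel: Z3 || Z2 = 0 - j4.603 Ω.
Step 4 — Series with input arm Z1: Z_in = Z1 + (Z3 || Z2) = 0 + j1295 Ω = 1295∠90.0° Ω.

Z = 0 + j1295 Ω = 1295∠90.0° Ω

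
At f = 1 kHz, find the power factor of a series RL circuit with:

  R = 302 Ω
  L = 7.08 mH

Step 1 — Angular frequency: ω = 2π·f = 2π·1000 = 6283 rad/s.
Step 2 — Component impedances:
  R: Z = R = 302 Ω
  L: Z = jωL = j·6283·0.00708 = 0 + j44.48 Ω
Step 3 — Series combination: Z_total = R + L = 302 + j44.48 Ω = 305.3∠8.4° Ω.
Step 4 — Power factor: PF = cos(φ) = Re(Z)/|Z| = 302/305.26 = 0.9893.
Step 5 — Type: Im(Z) = 44.48 ⇒ lagging (phase φ = 8.4°).

PF = 0.9893 (lagging, φ = 8.4°)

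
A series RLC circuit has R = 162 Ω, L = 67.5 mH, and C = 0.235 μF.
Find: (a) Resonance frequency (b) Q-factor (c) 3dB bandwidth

Step 1 — Resonance: ω₀ = 1/√(LC) = 1/√(0.0675·2.35e-07) = 7940 rad/s.
Step 2 — f₀ = ω₀/(2π) = 1264 Hz.
Step 3 — Series Q: Q = ω₀L/R = 7940·0.0675/162 = 3.308.
Step 4 — Bandwidth: Δω = ω₀/Q = 2400 rad/s; BW = Δω/(2π) = 382 Hz.

(a) f₀ = 1264 Hz  (b) Q = 3.308  (c) BW = 382 Hz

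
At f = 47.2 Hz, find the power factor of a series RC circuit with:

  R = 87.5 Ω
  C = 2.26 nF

Step 1 — Angular frequency: ω = 2π·f = 2π·47.2 = 296.6 rad/s.
Step 2 — Component impedances:
  R: Z = R = 87.5 Ω
  C: Z = 1/(jωC) = -j/(ω·C) = 0 - j1.492e+06 Ω
Step 3 — Series combination: Z_total = R + C = 87.5 - j1.492e+06 Ω = 1.492e+06∠-90.0° Ω.
Step 4 — Power factor: PF = cos(φ) = Re(Z)/|Z| = 87.5/1.492e+06 = 5.865e-05.
Step 5 — Type: Im(Z) = -1.492e+06 ⇒ leading (phase φ = -90.0°).

PF = 5.865e-05 (leading, φ = -90.0°)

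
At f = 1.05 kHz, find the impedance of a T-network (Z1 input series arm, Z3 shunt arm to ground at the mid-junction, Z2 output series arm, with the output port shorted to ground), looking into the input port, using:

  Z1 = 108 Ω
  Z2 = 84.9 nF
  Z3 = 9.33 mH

Step 1 — Angular frequency: ω = 2π·f = 2π·1050 = 6597 rad/s.
Step 2 — Component impedances:
  Z1: Z = R = 108 Ω
  Z2: Z = 1/(jωC) = -j/(ω·C) = 0 - j1785 Ω
  Z3: Z = jωL = j·6597·0.00933 = 0 + j61.55 Ω
Step 3 — With the output port shorted to ground, the output series arm Z2 runs from the junction to ground; the shunt arm Z3 also runs from the junction to ground. They appear in parallel: Z3 || Z2 = 0 + j63.75 Ω.
Step 4 — Series with input arm Z1: Z_in = Z1 + (Z3 || Z2) = 108 + j63.75 Ω = 125.4∠30.6° Ω.

Z = 108 + j63.75 Ω = 125.4∠30.6° Ω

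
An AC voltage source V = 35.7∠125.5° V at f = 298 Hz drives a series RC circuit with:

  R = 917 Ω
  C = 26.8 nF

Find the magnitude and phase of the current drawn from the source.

Step 1 — Angular frequency: ω = 2π·f = 2π·298 = 1872 rad/s.
Step 2 — Component impedances:
  R: Z = R = 917 Ω
  C: Z = 1/(jωC) = -j/(ω·C) = 0 - j1.993e+04 Ω
Step 3 — Series combination: Z_total = R + C = 917 - j1.993e+04 Ω = 1.995e+04∠-87.4° Ω.
Step 4 — Source phasor: V = 35.7∠125.5° V = -20.73 + j29.06 V.
Step 5 — Ohm's law: I = V / Z_total = (-20.73 + j29.06) / (917 - j1.993e+04) = -0.001503 - j0.0009711 A.
Step 6 — Convert to polar: |I| = 0.00179 A, ∠I = -147.1°.

I = 0.00179∠-147.1° A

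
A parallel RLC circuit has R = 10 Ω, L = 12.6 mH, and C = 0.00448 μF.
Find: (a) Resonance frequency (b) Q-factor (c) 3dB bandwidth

Step 1 — Resonance: ω₀ = 1/√(LC) = 1/√(0.0126·4.48e-09) = 1.331e+05 rad/s.
Step 2 — f₀ = ω₀/(2π) = 2.118e+04 Hz.
Step 3 — Parallel Q: Q = R/(ω₀L) = 10/(1.331e+05·0.0126) = 0.005963.
Step 4 — Bandwidth: Δω = ω₀/Q = 2.232e+07 rad/s; BW = Δω/(2π) = 3.553e+06 Hz.

(a) f₀ = 2.118e+04 Hz  (b) Q = 0.005963  (c) BW = 3.553e+06 Hz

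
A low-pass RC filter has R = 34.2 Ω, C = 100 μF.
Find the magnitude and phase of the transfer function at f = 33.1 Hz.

Step 1 — Angular frequency: ω = 2π·33.1 = 208 rad/s.
Step 2 — Transfer function: H(jω) = 1/(1 + jωRC).
Step 3 — Denominator: 1 + jωRC = 1 + j·208·34.2·0.0001 = 1 + j0.7113.
Step 4 — H = 0.6641 - j0.4723.
Step 5 — Magnitude: |H| = 0.8149 (-1.8 dB); phase: φ = -35.4°.

|H| = 0.8149 (-1.8 dB), φ = -35.4°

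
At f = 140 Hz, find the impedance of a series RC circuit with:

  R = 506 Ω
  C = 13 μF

Step 1 — Angular frequency: ω = 2π·f = 2π·140 = 879.6 rad/s.
Step 2 — Component impedances:
  R: Z = R = 506 Ω
  C: Z = 1/(jωC) = -j/(ω·C) = 0 - j87.45 Ω
Step 3 — Series combination: Z_total = R + C = 506 - j87.45 Ω = 513.5∠-9.8° Ω.

Z = 506 - j87.45 Ω = 513.5∠-9.8° Ω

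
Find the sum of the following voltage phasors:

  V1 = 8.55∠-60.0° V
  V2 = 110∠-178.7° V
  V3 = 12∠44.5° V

Step 1 — Convert each phasor to rectangular form:
  V1 = 8.55·(cos(-60.0°) + j·sin(-60.0°)) = 4.275 - j7.405 V
  V2 = 110·(cos(-178.7°) + j·sin(-178.7°)) = -110 - j2.496 V
  V3 = 12·(cos(44.5°) + j·sin(44.5°)) = 8.559 + j8.411 V
Step 2 — Sum components: V_total = -97.14 - j1.489 V.
Step 3 — Convert to polar: |V_total| = 97.15 V, ∠V_total = -179.1°.

V_total = 97.15∠-179.1° V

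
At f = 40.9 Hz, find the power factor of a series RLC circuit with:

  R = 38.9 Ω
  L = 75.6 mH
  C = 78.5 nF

Step 1 — Angular frequency: ω = 2π·f = 2π·40.9 = 257 rad/s.
Step 2 — Component impedances:
  R: Z = R = 38.9 Ω
  L: Z = jωL = j·257·0.0756 = 0 + j19.43 Ω
  C: Z = 1/(jωC) = -j/(ω·C) = 0 - j4.957e+04 Ω
Step 3 — Series combination: Z_total = R + L + C = 38.9 - j4.955e+04 Ω = 4.955e+04∠-90.0° Ω.
Step 4 — Power factor: PF = cos(φ) = Re(Z)/|Z| = 38.9/49552 = 0.000785.
Step 5 — Type: Im(Z) = -4.955e+04 ⇒ leading (phase φ = -90.0°).

PF = 0.000785 (leading, φ = -90.0°)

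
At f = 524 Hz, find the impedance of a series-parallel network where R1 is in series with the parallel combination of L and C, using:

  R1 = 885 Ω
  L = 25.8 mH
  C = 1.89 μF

Step 1 — Angular frequency: ω = 2π·f = 2π·524 = 3292 rad/s.
Step 2 — Component impedances:
  R1: Z = R = 885 Ω
  L: Z = jωL = j·3292·0.0258 = 0 + j84.94 Ω
  C: Z = 1/(jωC) = -j/(ω·C) = 0 - j160.7 Ω
Step 3 — Parallel branch: L || C = 1/(1/L + 1/C) = 0 + j180.2 Ω.
Step 4 — Series with R1: Z_total = R1 + (L || C) = 885 + j180.2 Ω = 903.2∠11.5° Ω.

Z = 885 + j180.2 Ω = 903.2∠11.5° Ω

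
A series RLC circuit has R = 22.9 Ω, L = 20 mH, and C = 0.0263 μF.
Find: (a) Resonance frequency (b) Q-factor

Step 1 — Resonance condition Im(Z)=0 gives ω₀ = 1/√(LC).
Step 2 — ω₀ = 1/√(0.02·2.63e-08) = 4.36e+04 rad/s.
Step 3 — f₀ = ω₀/(2π) = 6939 Hz.
Step 4 — Series Q: Q = ω₀L/R = 4.36e+04·0.02/22.9 = 38.08.

(a) f₀ = 6939 Hz  (b) Q = 38.08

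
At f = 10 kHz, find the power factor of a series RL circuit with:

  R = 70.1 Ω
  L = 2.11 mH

Step 1 — Angular frequency: ω = 2π·f = 2π·1e+04 = 6.283e+04 rad/s.
Step 2 — Component impedances:
  R: Z = R = 70.1 Ω
  L: Z = jωL = j·6.283e+04·0.00211 = 0 + j132.6 Ω
Step 3 — Series combination: Z_total = R + L = 70.1 + j132.6 Ω = 150∠62.1° Ω.
Step 4 — Power factor: PF = cos(φ) = Re(Z)/|Z| = 70.1/149.97 = 0.4674.
Step 5 — Type: Im(Z) = 132.6 ⇒ lagging (phase φ = 62.1°).

PF = 0.4674 (lagging, φ = 62.1°)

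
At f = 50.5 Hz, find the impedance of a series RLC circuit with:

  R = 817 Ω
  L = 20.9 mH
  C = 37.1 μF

Step 1 — Angular frequency: ω = 2π·f = 2π·50.5 = 317.3 rad/s.
Step 2 — Component impedances:
  R: Z = R = 817 Ω
  L: Z = jωL = j·317.3·0.0209 = 0 + j6.632 Ω
  C: Z = 1/(jωC) = -j/(ω·C) = 0 - j84.95 Ω
Step 3 — Series combination: Z_total = R + L + C = 817 - j78.32 Ω = 820.7∠-5.5° Ω.

Z = 817 - j78.32 Ω = 820.7∠-5.5° Ω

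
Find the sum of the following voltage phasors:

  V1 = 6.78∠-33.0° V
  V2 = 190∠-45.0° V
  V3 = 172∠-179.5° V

Step 1 — Convert each phasor to rectangular form:
  V1 = 6.78·(cos(-33.0°) + j·sin(-33.0°)) = 5.686 - j3.693 V
  V2 = 190·(cos(-45.0°) + j·sin(-45.0°)) = 134.4 - j134.4 V
  V3 = 172·(cos(-179.5°) + j·sin(-179.5°)) = -172 - j1.501 V
Step 2 — Sum components: V_total = -31.96 - j139.5 V.
Step 3 — Convert to polar: |V_total| = 143.2 V, ∠V_total = -102.9°.

V_total = 143.2∠-102.9° V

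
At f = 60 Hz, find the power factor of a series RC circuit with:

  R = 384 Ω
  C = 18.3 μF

Step 1 — Angular frequency: ω = 2π·f = 2π·60 = 377 rad/s.
Step 2 — Component impedances:
  R: Z = R = 384 Ω
  C: Z = 1/(jωC) = -j/(ω·C) = 0 - j144.9 Ω
Step 3 — Series combination: Z_total = R + C = 384 - j144.9 Ω = 410.4∠-20.7° Ω.
Step 4 — Power factor: PF = cos(φ) = Re(Z)/|Z| = 384/410.45 = 0.9356.
Step 5 — Type: Im(Z) = -144.9 ⇒ leading (phase φ = -20.7°).

PF = 0.9356 (leading, φ = -20.7°)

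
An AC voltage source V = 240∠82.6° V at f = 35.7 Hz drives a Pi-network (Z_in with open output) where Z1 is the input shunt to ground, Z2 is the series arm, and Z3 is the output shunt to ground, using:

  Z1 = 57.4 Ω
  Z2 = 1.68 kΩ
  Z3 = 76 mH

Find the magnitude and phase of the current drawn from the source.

Step 1 — Angular frequency: ω = 2π·f = 2π·35.7 = 224.3 rad/s.
Step 2 — Component impedances:
  Z1: Z = R = 57.4 Ω
  Z2: Z = R = 1680 Ω
  Z3: Z = jωL = j·224.3·0.076 = 0 + j17.05 Ω
Step 3 — With open output, the series arm Z2 and the output shunt Z3 appear in series to ground: Z2 + Z3 = 1680 + j17.05 Ω.
Step 4 — Parallel with input shunt Z1: Z_in = Z1 || (Z2 + Z3) = 55.5 + j0.01861 Ω = 55.5∠0.0° Ω.
Step 5 — Source phasor: V = 240∠82.6° V = 30.91 + j238 V.
Step 6 — Ohm's law: I = V / Z_total = (30.91 + j238) / (55.5 + j0.01861) = 0.5584 + j4.288 A.
Step 7 — Convert to polar: |I| = 4.324 A, ∠I = 82.6°.

I = 4.324∠82.6° A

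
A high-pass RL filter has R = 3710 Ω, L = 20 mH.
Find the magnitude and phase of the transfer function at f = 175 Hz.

Step 1 — Angular frequency: ω = 2π·175 = 1100 rad/s.
Step 2 — Transfer function: H(jω) = jωL/(R + jωL).
Step 3 — Numerator jωL = j·21.99; denominator R + jωL = 3710 + j21.99.
Step 4 — H = 3.513e-05 + j0.005927.
Step 5 — Magnitude: |H| = 0.005927 (-44.5 dB); phase: φ = 89.7°.

|H| = 0.005927 (-44.5 dB), φ = 89.7°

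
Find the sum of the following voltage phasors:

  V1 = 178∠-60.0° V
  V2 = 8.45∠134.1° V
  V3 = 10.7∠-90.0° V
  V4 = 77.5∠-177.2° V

Step 1 — Convert each phasor to rectangular form:
  V1 = 178·(cos(-60.0°) + j·sin(-60.0°)) = 89 - j154.2 V
  V2 = 8.45·(cos(134.1°) + j·sin(134.1°)) = -5.88 + j6.068 V
  V3 = 10.7·(cos(-90.0°) + j·sin(-90.0°)) = 0 - j10.7 V
  V4 = 77.5·(cos(-177.2°) + j·sin(-177.2°)) = -77.41 - j3.786 V
Step 2 — Sum components: V_total = 5.712 - j162.6 V.
Step 3 — Convert to polar: |V_total| = 162.7 V, ∠V_total = -88.0°.

V_total = 162.7∠-88.0° V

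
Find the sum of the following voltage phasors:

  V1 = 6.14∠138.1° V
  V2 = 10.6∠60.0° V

Step 1 — Convert each phasor to rectangular form:
  V1 = 6.14·(cos(138.1°) + j·sin(138.1°)) = -4.57 + j4.1 V
  V2 = 10.6·(cos(60.0°) + j·sin(60.0°)) = 5.3 + j9.18 V
Step 2 — Sum components: V_total = 0.7299 + j13.28 V.
Step 3 — Convert to polar: |V_total| = 13.3 V, ∠V_total = 86.9°.

V_total = 13.3∠86.9° V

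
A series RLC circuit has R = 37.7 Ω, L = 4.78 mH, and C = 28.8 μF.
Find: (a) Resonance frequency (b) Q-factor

Step 1 — Resonance condition Im(Z)=0 gives ω₀ = 1/√(LC).
Step 2 — ω₀ = 1/√(0.00478·2.88e-05) = 2695 rad/s.
Step 3 — f₀ = ω₀/(2π) = 429 Hz.
Step 4 — Series Q: Q = ω₀L/R = 2695·0.00478/37.7 = 0.3417.

(a) f₀ = 429 Hz  (b) Q = 0.3417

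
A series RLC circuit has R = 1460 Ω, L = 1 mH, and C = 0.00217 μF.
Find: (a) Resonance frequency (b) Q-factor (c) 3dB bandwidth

Step 1 — Resonance: ω₀ = 1/√(LC) = 1/√(0.001·2.17e-09) = 6.788e+05 rad/s.
Step 2 — f₀ = ω₀/(2π) = 1.08e+05 Hz.
Step 3 — Series Q: Q = ω₀L/R = 6.788e+05·0.001/1460 = 0.465.
Step 4 — Bandwidth: Δω = ω₀/Q = 1.46e+06 rad/s; BW = Δω/(2π) = 2.324e+05 Hz.

(a) f₀ = 1.08e+05 Hz  (b) Q = 0.465  (c) BW = 2.324e+05 Hz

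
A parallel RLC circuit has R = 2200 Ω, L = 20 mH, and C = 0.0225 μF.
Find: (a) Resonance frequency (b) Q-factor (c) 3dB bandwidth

Step 1 — Resonance: ω₀ = 1/√(LC) = 1/√(0.02·2.25e-08) = 4.714e+04 rad/s.
Step 2 — f₀ = ω₀/(2π) = 7503 Hz.
Step 3 — Parallel Q: Q = R/(ω₀L) = 2200/(4.714e+04·0.02) = 2.333.
Step 4 — Bandwidth: Δω = ω₀/Q = 2.02e+04 rad/s; BW = Δω/(2π) = 3215 Hz.

(a) f₀ = 7503 Hz  (b) Q = 2.333  (c) BW = 3215 Hz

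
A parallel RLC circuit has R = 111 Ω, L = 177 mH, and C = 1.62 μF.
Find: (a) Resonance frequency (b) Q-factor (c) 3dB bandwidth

Step 1 — Resonance: ω₀ = 1/√(LC) = 1/√(0.177·1.62e-06) = 1867 rad/s.
Step 2 — f₀ = ω₀/(2π) = 297.2 Hz.
Step 3 — Parallel Q: Q = R/(ω₀L) = 111/(1867·0.177) = 0.3358.
Step 4 — Bandwidth: Δω = ω₀/Q = 5561 rad/s; BW = Δω/(2π) = 885.1 Hz.

(a) f₀ = 297.2 Hz  (b) Q = 0.3358  (c) BW = 885.1 Hz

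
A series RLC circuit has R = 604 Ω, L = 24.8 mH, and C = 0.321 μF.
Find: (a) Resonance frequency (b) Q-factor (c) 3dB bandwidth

Step 1 — Resonance condition Im(Z)=0 gives ω₀ = 1/√(LC).
Step 2 — ω₀ = 1/√(0.0248·3.21e-07) = 1.121e+04 rad/s.
Step 3 — f₀ = ω₀/(2π) = 1784 Hz.
Step 4 — Series Q: Q = ω₀L/R = 1.121e+04·0.0248/604 = 0.4602.
Step 5 — 3dB bandwidth: Δω = ω₀/Q = 2.435e+04 rad/s; BW = Δω/(2π) = 3876 Hz.

(a) f₀ = 1784 Hz  (b) Q = 0.4602  (c) BW = 3876 Hz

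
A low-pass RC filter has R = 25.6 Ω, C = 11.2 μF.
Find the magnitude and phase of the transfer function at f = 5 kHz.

Step 1 — Angular frequency: ω = 2π·5000 = 3.142e+04 rad/s.
Step 2 — Transfer function: H(jω) = 1/(1 + jωRC).
Step 3 — Denominator: 1 + jωRC = 1 + j·3.142e+04·25.6·1.12e-05 = 1 + j9.008.
Step 4 — H = 0.01217 - j0.1097.
Step 5 — Magnitude: |H| = 0.1103 (-19.1 dB); phase: φ = -83.7°.

|H| = 0.1103 (-19.1 dB), φ = -83.7°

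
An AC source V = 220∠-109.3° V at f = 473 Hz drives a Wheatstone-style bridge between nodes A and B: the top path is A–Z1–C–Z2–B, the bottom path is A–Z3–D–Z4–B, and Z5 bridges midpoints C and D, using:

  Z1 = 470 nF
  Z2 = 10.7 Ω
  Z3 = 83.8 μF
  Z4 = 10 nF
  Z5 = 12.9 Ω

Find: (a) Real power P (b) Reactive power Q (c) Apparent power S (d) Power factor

Step 1 — Angular frequency: ω = 2π·f = 2π·473 = 2972 rad/s.
Step 2 — Component impedances:
  Z1: Z = 1/(jωC) = -j/(ω·C) = 0 - j715.9 Ω
  Z2: Z = R = 10.7 Ω
  Z3: Z = 1/(jωC) = -j/(ω·C) = 0 - j4.015 Ω
  Z4: Z = 1/(jωC) = -j/(ω·C) = 0 - j3.365e+04 Ω
  Z5: Z = R = 12.9 Ω
Step 3 — Bridge requires nodal analysis (the Z5 bridge couples midpoints C and D, so the two paths cannot be reduced to a simple series/parallel combination). Setting node B to ground and injecting 1 A at node A, the 3-node admittance system at A, C, D solves to V_A = Z_AB = 23.45 - j4.238 Ω = 23.83∠-10.2° Ω.
Step 4 — Source phasor: V = 220∠-109.3° V = -72.71 - j207.6 V.
Step 5 — Current: I = V / Z = -1.453 - j9.116 A = 9.231∠-99.1° A.
Step 6 — Complex power: S = V·I* = 1999 - j361.1 VA.
Step 7 — Real power: P = Re(S) = 1999 W.
Step 8 — Reactive power: Q = Im(S) = -361.1 VAR.
Step 9 — Apparent power: |S| = 2031 VA.
Step 10 — Power factor: PF = P/|S| = 0.9841 (leading).

(a) P = 1999 W  (b) Q = -361.1 VAR  (c) S = 2031 VA  (d) PF = 0.9841 (leading)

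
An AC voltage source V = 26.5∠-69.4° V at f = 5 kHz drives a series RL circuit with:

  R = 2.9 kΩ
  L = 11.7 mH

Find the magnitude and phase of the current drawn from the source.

Step 1 — Angular frequency: ω = 2π·f = 2π·5000 = 3.142e+04 rad/s.
Step 2 — Component impedances:
  R: Z = R = 2900 Ω
  L: Z = jωL = j·3.142e+04·0.0117 = 0 + j367.6 Ω
Step 3 — Series combination: Z_total = R + L = 2900 + j367.6 Ω = 2923∠7.2° Ω.
Step 4 — Source phasor: V = 26.5∠-69.4° V = 9.324 - j24.81 V.
Step 5 — Ohm's law: I = V / Z_total = (9.324 - j24.81) / (2900 + j367.6) = 0.002097 - j0.008819 A.
Step 6 — Convert to polar: |I| = 0.009065 A, ∠I = -76.6°.

I = 0.009065∠-76.6° A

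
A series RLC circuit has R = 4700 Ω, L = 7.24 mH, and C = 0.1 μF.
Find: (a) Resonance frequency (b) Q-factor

Step 1 — Resonance condition Im(Z)=0 gives ω₀ = 1/√(LC).
Step 2 — ω₀ = 1/√(0.00724·1e-07) = 3.716e+04 rad/s.
Step 3 — f₀ = ω₀/(2π) = 5915 Hz.
Step 4 — Series Q: Q = ω₀L/R = 3.716e+04·0.00724/4700 = 0.05725.

(a) f₀ = 5915 Hz  (b) Q = 0.05725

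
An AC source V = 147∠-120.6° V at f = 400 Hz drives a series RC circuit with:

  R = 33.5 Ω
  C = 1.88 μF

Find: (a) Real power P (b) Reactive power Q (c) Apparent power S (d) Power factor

Step 1 — Angular frequency: ω = 2π·f = 2π·400 = 2513 rad/s.
Step 2 — Component impedances:
  R: Z = R = 33.5 Ω
  C: Z = 1/(jωC) = -j/(ω·C) = 0 - j211.6 Ω
Step 3 — Series combination: Z_total = R + C = 33.5 - j211.6 Ω = 214.3∠-81.0° Ω.
Step 4 — Source phasor: V = 147∠-120.6° V = -74.83 - j126.5 V.
Step 5 — Current: I = V / Z = 0.5286 - j0.4372 A = 0.686∠-39.6° A.
Step 6 — Complex power: S = V·I* = 15.77 - j99.61 VA.
Step 7 — Real power: P = Re(S) = 15.77 W.
Step 8 — Reactive power: Q = Im(S) = -99.61 VAR.
Step 9 — Apparent power: |S| = 100.8 VA.
Step 10 — Power factor: PF = P/|S| = 0.1563 (leading).

(a) P = 15.77 W  (b) Q = -99.61 VAR  (c) S = 100.8 VA  (d) PF = 0.1563 (leading)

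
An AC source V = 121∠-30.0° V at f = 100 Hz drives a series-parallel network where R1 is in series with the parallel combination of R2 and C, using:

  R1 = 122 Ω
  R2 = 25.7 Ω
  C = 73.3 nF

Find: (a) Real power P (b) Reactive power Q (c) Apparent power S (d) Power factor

Step 1 — Angular frequency: ω = 2π·f = 2π·100 = 628.3 rad/s.
Step 2 — Component impedances:
  R1: Z = R = 122 Ω
  R2: Z = R = 25.7 Ω
  C: Z = 1/(jωC) = -j/(ω·C) = 0 - j2.171e+04 Ω
Step 3 — Parallel branch: R2 || C = 1/(1/R2 + 1/C) = 25.7 - j0.03042 Ω.
Step 4 — Series with R1: Z_total = R1 + (R2 || C) = 147.7 - j0.03042 Ω = 147.7∠-0.0° Ω.
Step 5 — Source phasor: V = 121∠-30.0° V = 104.8 - j60.5 V.
Step 6 — Current: I = V / Z = 0.7096 - j0.4095 A = 0.8192∠-30.0° A.
Step 7 — Complex power: S = V·I* = 99.13 - j0.02042 VA.
Step 8 — Real power: P = Re(S) = 99.13 W.
Step 9 — Reactive power: Q = Im(S) = -0.02042 VAR.
Step 10 — Apparent power: |S| = 99.13 VA.
Step 11 — Power factor: PF = P/|S| = 1 (leading).

(a) P = 99.13 W  (b) Q = -0.02042 VAR  (c) S = 99.13 VA  (d) PF = 1 (leading)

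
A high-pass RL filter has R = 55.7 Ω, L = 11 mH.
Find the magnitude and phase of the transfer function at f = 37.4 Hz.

Step 1 — Angular frequency: ω = 2π·37.4 = 235 rad/s.
Step 2 — Transfer function: H(jω) = jωL/(R + jωL).
Step 3 — Numerator jωL = j·2.585; denominator R + jωL = 55.7 + j2.585.
Step 4 — H = 0.002149 + j0.04631.
Step 5 — Magnitude: |H| = 0.04636 (-26.7 dB); phase: φ = 87.3°.

|H| = 0.04636 (-26.7 dB), φ = 87.3°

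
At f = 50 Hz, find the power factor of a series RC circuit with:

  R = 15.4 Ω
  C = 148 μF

Step 1 — Angular frequency: ω = 2π·f = 2π·50 = 314.2 rad/s.
Step 2 — Component impedances:
  R: Z = R = 15.4 Ω
  C: Z = 1/(jωC) = -j/(ω·C) = 0 - j21.51 Ω
Step 3 — Series combination: Z_total = R + C = 15.4 - j21.51 Ω = 26.45∠-54.4° Ω.
Step 4 — Power factor: PF = cos(φ) = Re(Z)/|Z| = 15.4/26.45 = 0.5822.
Step 5 — Type: Im(Z) = -21.51 ⇒ leading (phase φ = -54.4°).

PF = 0.5822 (leading, φ = -54.4°)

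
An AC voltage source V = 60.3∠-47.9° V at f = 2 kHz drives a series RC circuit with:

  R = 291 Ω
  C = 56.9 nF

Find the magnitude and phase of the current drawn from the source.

Step 1 — Angular frequency: ω = 2π·f = 2π·2000 = 1.257e+04 rad/s.
Step 2 — Component impedances:
  R: Z = R = 291 Ω
  C: Z = 1/(jωC) = -j/(ω·C) = 0 - j1399 Ω
Step 3 — Series combination: Z_total = R + C = 291 - j1399 Ω = 1429∠-78.2° Ω.
Step 4 — Source phasor: V = 60.3∠-47.9° V = 40.43 - j44.74 V.
Step 5 — Ohm's law: I = V / Z_total = (40.43 - j44.74) / (291 - j1399) = 0.03643 + j0.02133 A.
Step 6 — Convert to polar: |I| = 0.04221 A, ∠I = 30.3°.

I = 0.04221∠30.3° A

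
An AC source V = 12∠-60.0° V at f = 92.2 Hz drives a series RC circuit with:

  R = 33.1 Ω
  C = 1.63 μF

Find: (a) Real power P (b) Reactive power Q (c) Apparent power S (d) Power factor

Step 1 — Angular frequency: ω = 2π·f = 2π·92.2 = 579.3 rad/s.
Step 2 — Component impedances:
  R: Z = R = 33.1 Ω
  C: Z = 1/(jωC) = -j/(ω·C) = 0 - j1059 Ω
Step 3 — Series combination: Z_total = R + C = 33.1 - j1059 Ω = 1060∠-88.2° Ω.
Step 4 — Source phasor: V = 12∠-60.0° V = 6 - j10.39 V.
Step 5 — Current: I = V / Z = 0.009981 + j0.005354 A = 0.01133∠28.2° A.
Step 6 — Complex power: S = V·I* = 0.004246 - j0.1358 VA.
Step 7 — Real power: P = Re(S) = 0.004246 W.
Step 8 — Reactive power: Q = Im(S) = -0.1358 VAR.
Step 9 — Apparent power: |S| = 0.1359 VA.
Step 10 — Power factor: PF = P/|S| = 0.03124 (leading).

(a) P = 0.004246 W  (b) Q = -0.1358 VAR  (c) S = 0.1359 VA  (d) PF = 0.03124 (leading)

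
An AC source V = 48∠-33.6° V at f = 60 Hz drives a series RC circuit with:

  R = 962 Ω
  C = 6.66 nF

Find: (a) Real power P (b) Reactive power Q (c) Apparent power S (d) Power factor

Step 1 — Angular frequency: ω = 2π·f = 2π·60 = 377 rad/s.
Step 2 — Component impedances:
  R: Z = R = 962 Ω
  C: Z = 1/(jωC) = -j/(ω·C) = 0 - j3.983e+05 Ω
Step 3 — Series combination: Z_total = R + C = 962 - j3.983e+05 Ω = 3.983e+05∠-89.9° Ω.
Step 4 — Source phasor: V = 48∠-33.6° V = 39.98 - j26.56 V.
Step 5 — Current: I = V / Z = 6.693e-05 + j0.0001002 A = 0.0001205∠56.3° A.
Step 6 — Complex power: S = V·I* = 1.397e-05 - j0.005785 VA.
Step 7 — Real power: P = Re(S) = 1.397e-05 W.
Step 8 — Reactive power: Q = Im(S) = -0.005785 VAR.
Step 9 — Apparent power: |S| = 0.005785 VA.
Step 10 — Power factor: PF = P/|S| = 0.002415 (leading).

(a) P = 1.397e-05 W  (b) Q = -0.005785 VAR  (c) S = 0.005785 VA  (d) PF = 0.002415 (leading)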